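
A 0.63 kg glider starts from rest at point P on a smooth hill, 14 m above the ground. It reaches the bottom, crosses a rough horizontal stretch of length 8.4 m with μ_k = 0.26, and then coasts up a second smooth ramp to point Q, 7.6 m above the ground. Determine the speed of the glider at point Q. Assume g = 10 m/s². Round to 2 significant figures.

v = 9.2 m/s

Energy at P: mgh₁ = (0.63)(10)(14) = 88.200 J
Friction loss: W_f = μ_k mg d = 13.76 J
At Q: ½mv² + mgh₂ = mgh₁ − W_f
½mv² = 88.200 − 13.76 − 47.880 = 26.561 J
v = √(2 × 26.561/0.63) = 9.183 m/s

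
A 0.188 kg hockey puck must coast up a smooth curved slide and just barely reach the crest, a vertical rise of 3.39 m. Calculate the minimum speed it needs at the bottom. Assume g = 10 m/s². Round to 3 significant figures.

v = 8.23 m/s

At the top it is momentarily at rest, so all KE converts to PE: ½mv² = mgh
v = √(2gh) = √(2 × 10 × 3.39) = 8.234 m/s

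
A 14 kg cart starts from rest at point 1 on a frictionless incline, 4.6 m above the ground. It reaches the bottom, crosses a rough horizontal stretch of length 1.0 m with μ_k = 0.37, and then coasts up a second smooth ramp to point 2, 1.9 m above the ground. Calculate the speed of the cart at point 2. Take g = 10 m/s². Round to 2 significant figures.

Energy at 1: mgh₁ = (14)(10)(4.6) = 644.00 J
Friction loss: W_f = μ_k mg d = 51.80 J
At 2: ½mv² + mgh₂ = mgh₁ − W_f
½mv² = 644.00 − 51.80 − 266.00 = 326.20 J
v = √(2 × 326.20/14) = 6.826 m/s

v = 6.8 m/s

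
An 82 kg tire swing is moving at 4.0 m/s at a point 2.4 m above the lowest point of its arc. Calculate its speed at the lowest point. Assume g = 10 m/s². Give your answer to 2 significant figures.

Equating total energy at the two states: ½mv₀² + mgh = ½mv²
v² = v₀² + 2gh = (4.0)² + 2(10)(2.4) = 64.000
v = √64.000 = 8.000 m/s

v = 8.0 m/s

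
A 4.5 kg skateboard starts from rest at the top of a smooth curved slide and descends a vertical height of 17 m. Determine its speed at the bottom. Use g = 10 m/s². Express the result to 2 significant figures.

v = 18 m/s

Equating total energy at the two states: mgh = ½mv²
v = √(2gh) = √(2 × 10 × 17) = √340.00 = 18.44 m/s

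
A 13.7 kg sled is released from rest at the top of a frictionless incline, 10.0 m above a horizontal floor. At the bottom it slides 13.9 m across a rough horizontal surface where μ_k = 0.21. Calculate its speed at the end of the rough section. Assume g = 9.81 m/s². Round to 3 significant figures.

v = 11.8 m/s

Energy bookkeeping (friction removes W_f = μ_k N d):
mgh = ½mv² + μ_k m g d
W_f = μ_k mg d = (0.21)(13.7)(9.81)(13.9) = 392.3 J
½mv² = mgh − W_f = 1344.0 − 392.3 = 951.67 J
v = √(2 × 951.67/13.7) = 11.79 m/s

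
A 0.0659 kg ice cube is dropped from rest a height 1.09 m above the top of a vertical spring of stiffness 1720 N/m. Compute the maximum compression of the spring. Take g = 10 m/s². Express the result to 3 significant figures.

Measuring PE from the top of the relaxed spring, at max compression the cube has dropped H + x with zero KE, so:
mg(H + x) = ½kx²
½(1720)x² − (0.0659)(10)x − (0.0659)(10)(1.09) = 0
860.0x² − 0.6590x − 0.7183 = 0
x = [0.6590 + √(0.4343 + 2471.0)]/(2 × 860.0) = 0.02929 m

x = 0.0293 m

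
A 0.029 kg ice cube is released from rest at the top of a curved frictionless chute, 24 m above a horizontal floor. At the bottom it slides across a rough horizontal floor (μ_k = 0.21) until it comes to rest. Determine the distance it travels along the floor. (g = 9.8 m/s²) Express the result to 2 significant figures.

d = 110 m

Energy at the top = energy at the end + work done against friction:
At rest all PE has been dissipated by friction: mgh = μ_k m g d
d = h/μ_k = 24/0.21 = 114.3 m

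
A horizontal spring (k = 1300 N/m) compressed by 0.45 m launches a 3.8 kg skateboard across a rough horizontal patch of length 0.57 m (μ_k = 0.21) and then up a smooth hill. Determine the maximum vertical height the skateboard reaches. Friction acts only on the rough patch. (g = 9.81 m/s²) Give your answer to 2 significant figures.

h = 3.4 m

Spring energy: E₀ = ½kx² = ½(1300)(0.45)² = 131.62 J
Friction: W_f = μ_k mg d = (0.21)(3.8)(9.81)(0.57) = 4.462 J
Energy at base of ramp: E = 131.62 − 4.462 = 127.16 J
At max height all remaining energy is PE: mgh = E ⇒ h = E/(mg) = 127.16/(3.8 × 9.81) = 3.411 m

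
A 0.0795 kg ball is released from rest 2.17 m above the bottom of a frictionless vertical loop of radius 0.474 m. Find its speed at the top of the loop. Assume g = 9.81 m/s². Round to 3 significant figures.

Energy conservation: mgh = ½mv_top² + mg(2r)
v_top² = 2g(h − 2r) = 2(9.81)(2.17 − 0.9480) = 23.98
v_top = 4.896 m/s

v = 4.90 m/s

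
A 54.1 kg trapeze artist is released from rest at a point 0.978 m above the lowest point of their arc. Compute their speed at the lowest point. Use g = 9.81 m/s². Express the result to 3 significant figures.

Mechanical energy is conserved (no friction): mgh = ½mv²
v = √(2gh) = √(2 × 9.81 × 0.978) = √19.188 = 4.380 m/s

v = 4.38 m/s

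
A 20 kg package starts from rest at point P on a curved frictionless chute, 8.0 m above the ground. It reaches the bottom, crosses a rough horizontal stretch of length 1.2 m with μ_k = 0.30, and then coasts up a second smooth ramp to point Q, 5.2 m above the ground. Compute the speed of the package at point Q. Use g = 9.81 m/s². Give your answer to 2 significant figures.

v = 6.9 m/s

Energy at P: mgh₁ = (20)(9.81)(8.0) = 1569.6 J
Friction loss: W_f = μ_k mg d = 70.63 J
At Q: ½mv² + mgh₂ = mgh₁ − W_f
½mv² = 1569.6 − 70.63 − 1020.2 = 478.73 J
v = √(2 × 478.73/20) = 6.919 m/s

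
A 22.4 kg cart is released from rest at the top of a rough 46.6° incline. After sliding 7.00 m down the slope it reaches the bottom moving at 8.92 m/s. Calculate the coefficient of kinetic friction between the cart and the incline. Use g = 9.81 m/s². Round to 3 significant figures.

Energy balance down the incline: mg L sinθ − ½mv² = μ_k (mg cosθ) L
mgL sinθ = 1117.6 J; ½mv² = 891.14 J
W_f = 1117.6 − 891.14 = 226.5 J
μ_k = W_f/(mg cosθ · L) = 226.5/(151.0 × 7.00) = 0.2143

μ_k = 0.214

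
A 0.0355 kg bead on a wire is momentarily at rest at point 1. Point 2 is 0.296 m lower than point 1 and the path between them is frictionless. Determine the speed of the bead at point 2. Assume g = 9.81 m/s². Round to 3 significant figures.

By conservation of mechanical energy, mgh = ½mv²
v = √(2gh) = √(2 × 9.81 × 0.296) = √5.8075 = 2.410 m/s

v = 2.41 m/s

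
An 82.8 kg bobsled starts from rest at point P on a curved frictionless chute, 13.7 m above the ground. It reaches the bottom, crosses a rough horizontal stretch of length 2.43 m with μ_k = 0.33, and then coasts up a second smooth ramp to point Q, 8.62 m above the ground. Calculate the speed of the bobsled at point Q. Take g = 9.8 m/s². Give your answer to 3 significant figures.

Energy at P: mgh₁ = (82.8)(9.8)(13.7) = 11117 J
Friction loss: W_f = μ_k mg d = 650.7 J
At Q: ½mv² + mgh₂ = mgh₁ − W_f
½mv² = 11117 − 650.7 − 6994.6 = 3471.4 J
v = √(2 × 3471.4/82.8) = 9.157 m/s

v = 9.16 m/s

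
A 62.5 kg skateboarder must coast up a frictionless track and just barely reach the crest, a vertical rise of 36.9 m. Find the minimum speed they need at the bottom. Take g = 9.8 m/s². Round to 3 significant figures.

v = 26.9 m/s

At the top they are momentarily at rest, so all KE converts to PE: ½mv² = mgh
v = √(2gh) = √(2 × 9.8 × 36.9) = 26.89 m/s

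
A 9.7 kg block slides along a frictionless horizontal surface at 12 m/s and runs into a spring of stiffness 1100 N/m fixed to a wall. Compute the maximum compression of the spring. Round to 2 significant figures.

x = 1.1 m

Conservation of energy between contact and max compression: ½mv² = ½kx²
x = v√(m/k) = 12 × √(9.7/1100) = 1.127 m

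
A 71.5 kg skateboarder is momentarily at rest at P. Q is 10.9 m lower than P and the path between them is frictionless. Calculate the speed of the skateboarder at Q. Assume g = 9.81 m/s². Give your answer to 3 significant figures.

v = 14.6 m/s

Mechanical energy is conserved (no friction): mgh = ½mv²
v = √(2gh) = √(2 × 9.81 × 10.9) = √213.86 = 14.62 m/s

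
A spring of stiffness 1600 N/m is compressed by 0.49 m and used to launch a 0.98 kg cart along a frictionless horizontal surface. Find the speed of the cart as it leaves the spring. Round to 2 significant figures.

The cart leaves the spring when the spring is at natural length, so ½kx² = ½mv²
v = x√(k/m) = 0.49 × √(1600/0.98) = 19.80 m/s

v = 20 m/s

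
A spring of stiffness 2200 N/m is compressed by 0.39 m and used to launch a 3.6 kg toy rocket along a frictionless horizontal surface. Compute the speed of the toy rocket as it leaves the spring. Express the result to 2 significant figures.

The toy rocket leaves the spring when the spring is at natural length, so ½kx² = ½mv²
v = x√(k/m) = 0.39 × √(2200/3.6) = 9.641 m/s

v = 9.6 m/s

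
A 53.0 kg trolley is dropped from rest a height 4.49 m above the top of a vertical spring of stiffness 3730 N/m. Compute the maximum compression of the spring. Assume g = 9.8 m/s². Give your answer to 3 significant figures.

x = 1.27 m

Let x be the compression. The total drop is H + x, and the trolley is instantaneously at rest at max compression, so energy conservation gives:
mg(H + x) = ½kx²
½(3730)x² − (53.0)(9.8)x − (53.0)(9.8)(4.49) = 0
1865x² − 519.4x − 2332 = 0
x = [519.4 + √(269776 + 1.7398e+07)]/(2 × 1865) = 1.266 m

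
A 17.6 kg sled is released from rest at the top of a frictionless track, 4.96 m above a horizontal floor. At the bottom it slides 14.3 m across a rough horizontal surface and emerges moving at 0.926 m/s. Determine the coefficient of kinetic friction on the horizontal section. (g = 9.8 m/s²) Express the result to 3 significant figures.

μ_k = 0.344

Energy bookkeeping (friction removes W_f = μ_k N d):
mgh = ½mv² + μ_k m g d
mgh = 855.50 J; ½mv² = 7.5458 J
W_f = 855.50 − 7.5458 = 848.0 J
μ_k = W_f/(mg·d) = 848.0/(172.5 × 14.3) = 0.3438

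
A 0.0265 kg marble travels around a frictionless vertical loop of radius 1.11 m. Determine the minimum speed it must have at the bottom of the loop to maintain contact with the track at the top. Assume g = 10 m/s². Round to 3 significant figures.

v = 7.45 m/s

At the top: mg = mv_top²/r ⇒ v_top² = gr = 11.10 m²/s²
Energy from bottom to top (height 2r): ½mv_bot² = ½mv_top² + mg(2r)
v_bot² = gr + 4gr = 5gr = 55.50
v_bot = √(5gr) = 7.450 m/s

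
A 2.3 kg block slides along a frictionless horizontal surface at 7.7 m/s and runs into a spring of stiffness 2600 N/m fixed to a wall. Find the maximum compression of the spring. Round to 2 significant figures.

At max compression the block is momentarily at rest: ½mv² = ½kx²
x = v√(m/k) = 7.7 × √(2.3/2600) = 0.2290 m

x = 0.23 m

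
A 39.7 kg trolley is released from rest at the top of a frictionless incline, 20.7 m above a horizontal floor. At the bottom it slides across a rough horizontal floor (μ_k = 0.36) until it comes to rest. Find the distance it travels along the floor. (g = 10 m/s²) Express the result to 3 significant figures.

d = 57.5 m

Applying the work–energy principle:
At rest all PE has been dissipated by friction: mgh = μ_k m g d
d = h/μ_k = 20.7/0.36 = 57.50 m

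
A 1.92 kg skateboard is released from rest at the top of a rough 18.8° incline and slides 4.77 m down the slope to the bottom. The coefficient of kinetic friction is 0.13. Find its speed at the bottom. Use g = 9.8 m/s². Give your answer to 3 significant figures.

v = 4.32 m/s

Energy: mgh = ½mv² + W_f, with h = L sinθ and W_f = μ_k (mg cosθ) L
mgh = mgL sinθ = (1.92)(9.8)(4.77)sin18.8° = 28.924 J
W_f = μ_k mg cosθ · L = (0.13)(1.92)(9.8)cos18.8°·4.77 = 11.05 J
½mv² = 28.924 − 11.05 = 17.879 J
v = √(2 × 17.879/1.92) = 4.316 m/s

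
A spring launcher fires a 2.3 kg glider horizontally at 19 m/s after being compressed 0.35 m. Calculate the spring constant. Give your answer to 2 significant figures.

k = 6800 N/m

Energy stored in the spring equals the launch KE: ½kx² = ½mv²
k = mv²/x² = (2.3)(19)²/(0.35)² = 6778 N/m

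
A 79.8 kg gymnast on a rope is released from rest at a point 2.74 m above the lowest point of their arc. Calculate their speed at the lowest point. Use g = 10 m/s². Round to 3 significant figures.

v = 7.40 m/s

Equating total energy at the two states: mgh = ½mv²
v = √(2gh) = √(2 × 10 × 2.74) = √54.800 = 7.403 m/s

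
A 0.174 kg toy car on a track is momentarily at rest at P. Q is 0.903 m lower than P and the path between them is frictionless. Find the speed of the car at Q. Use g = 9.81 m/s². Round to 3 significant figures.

v = 4.21 m/s

By conservation of mechanical energy, mgh = ½mv²
v = √(2gh) = √(2 × 9.81 × 0.903) = √17.717 = 4.209 m/s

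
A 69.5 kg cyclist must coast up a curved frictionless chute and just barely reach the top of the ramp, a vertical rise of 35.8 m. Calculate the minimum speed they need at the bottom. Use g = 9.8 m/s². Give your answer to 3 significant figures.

At the top they are momentarily at rest, so all KE converts to PE: ½mv² = mgh
v = √(2gh) = √(2 × 9.8 × 35.8) = 26.49 m/s

v = 26.5 m/s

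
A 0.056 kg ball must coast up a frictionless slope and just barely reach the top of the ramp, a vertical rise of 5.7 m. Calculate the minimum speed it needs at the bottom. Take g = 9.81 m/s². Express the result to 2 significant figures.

At the top it is momentarily at rest, so all KE converts to PE: ½mv² = mgh
v = √(2gh) = √(2 × 9.81 × 5.7) = 10.58 m/s

v = 11 m/s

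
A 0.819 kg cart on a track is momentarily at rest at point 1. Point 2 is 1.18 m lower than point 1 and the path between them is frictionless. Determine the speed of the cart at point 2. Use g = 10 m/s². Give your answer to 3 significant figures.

v = 4.86 m/s

Mechanical energy is conserved (no friction): mgh = ½mv²
v = √(2gh) = √(2 × 10 × 1.18) = √23.600 = 4.858 m/s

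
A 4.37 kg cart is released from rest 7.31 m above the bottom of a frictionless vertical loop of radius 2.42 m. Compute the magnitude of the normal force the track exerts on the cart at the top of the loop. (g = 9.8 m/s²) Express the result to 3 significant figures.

Energy from release to top (height 2r): mgh = ½mv_top² + mg(2r)
v_top² = 2g(h − 2r) = 2(9.8)(7.31 − 4.840) = 48.412 m²/s²
At the top, both N and weight point toward the centre: N + mg = mv_top²/r
N = m(v_top²/r − g) = 4.37(48.412/2.42 − 9.8) = 44.60 N

N = 44.6 N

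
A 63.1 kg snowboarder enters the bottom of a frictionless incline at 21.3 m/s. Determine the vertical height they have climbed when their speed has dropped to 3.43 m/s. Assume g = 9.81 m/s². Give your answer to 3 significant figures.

Energy balance between the two points: ½mv₁² = ½mv₂² + mgh
h = (v₁² − v₂²)/(2g) = (21.3² − 3.43²)/(2 × 9.81) = 22.52 m

h = 22.5 m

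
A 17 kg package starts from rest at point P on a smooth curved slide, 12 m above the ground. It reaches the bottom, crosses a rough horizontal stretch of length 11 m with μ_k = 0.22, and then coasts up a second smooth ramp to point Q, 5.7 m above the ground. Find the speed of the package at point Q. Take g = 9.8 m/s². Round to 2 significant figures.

v = 8.7 m/s

Energy at P: mgh₁ = (17)(9.8)(12) = 1999.2 J
Friction loss: W_f = μ_k mg d = 403.2 J
At Q: ½mv² + mgh₂ = mgh₁ − W_f
½mv² = 1999.2 − 403.2 − 949.62 = 646.41 J
v = √(2 × 646.41/17) = 8.721 m/s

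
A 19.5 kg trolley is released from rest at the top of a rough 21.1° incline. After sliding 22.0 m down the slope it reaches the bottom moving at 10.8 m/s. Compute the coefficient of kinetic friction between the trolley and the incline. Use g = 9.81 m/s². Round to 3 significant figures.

The energy dissipated by friction is the PE lost minus the KE gained:
mgL sinθ = 1515.0 J; ½mv² = 1137.2 J
W_f = 1515.0 − 1137.2 = 377.8 J
μ_k = W_f/(mg cosθ · L) = 377.8/(178.5 × 22.0) = 0.09622

μ_k = 0.0962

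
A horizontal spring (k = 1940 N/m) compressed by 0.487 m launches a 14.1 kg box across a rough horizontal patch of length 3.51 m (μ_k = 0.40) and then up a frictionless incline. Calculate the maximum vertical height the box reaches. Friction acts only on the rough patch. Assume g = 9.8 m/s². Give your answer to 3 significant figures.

Spring energy: E₀ = ½kx² = ½(1940)(0.487)² = 230.05 J
Friction: W_f = μ_k mg d = (0.40)(14.1)(9.8)(3.51) = 194.0 J
Energy at base of ramp: E = 230.05 − 194.0 = 36.049 J
At max height all remaining energy is PE: mgh = E ⇒ h = E/(mg) = 36.049/(14.1 × 9.8) = 0.2609 m

h = 0.261 m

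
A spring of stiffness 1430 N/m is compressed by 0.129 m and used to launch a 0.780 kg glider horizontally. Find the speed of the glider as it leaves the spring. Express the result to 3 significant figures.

v = 5.52 m/s

Conservation of energy: ½kx² = ½mv²
v = x√(k/m) = 0.129 × √(1430/0.780) = 5.523 m/s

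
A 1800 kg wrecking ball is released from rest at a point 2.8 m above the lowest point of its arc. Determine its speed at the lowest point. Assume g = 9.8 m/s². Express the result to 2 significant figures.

v = 7.4 m/s

Equating total energy at the two states: mgh = ½mv²
v = √(2gh) = √(2 × 9.8 × 2.8) = √54.880 = 7.408 m/s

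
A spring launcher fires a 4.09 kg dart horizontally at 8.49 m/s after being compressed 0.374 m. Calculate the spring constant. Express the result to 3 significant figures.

Spring PE at full compression equals KE at release: ½kx² = ½mv²
k = mv²/x² = (4.09)(8.49)²/(0.374)² = 2108 N/m

k = 2110 N/m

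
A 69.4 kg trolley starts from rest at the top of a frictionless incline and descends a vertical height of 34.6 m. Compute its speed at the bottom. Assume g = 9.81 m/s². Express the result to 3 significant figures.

Equating total energy at the two states: mgh = ½mv²
v = √(2gh) = √(2 × 9.81 × 34.6) = √678.85 = 26.05 m/s

v = 26.1 m/s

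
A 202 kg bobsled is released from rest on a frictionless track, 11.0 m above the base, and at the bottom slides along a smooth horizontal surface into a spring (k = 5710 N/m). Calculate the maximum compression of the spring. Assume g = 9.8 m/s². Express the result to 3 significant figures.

x = 2.76 m

At max compression the bobsled is momentarily at rest: mgh = ½kx²
x = √(2mgh/k) = √(2 × 202 × 9.8 × 11.0 / 5710) = 2.762 m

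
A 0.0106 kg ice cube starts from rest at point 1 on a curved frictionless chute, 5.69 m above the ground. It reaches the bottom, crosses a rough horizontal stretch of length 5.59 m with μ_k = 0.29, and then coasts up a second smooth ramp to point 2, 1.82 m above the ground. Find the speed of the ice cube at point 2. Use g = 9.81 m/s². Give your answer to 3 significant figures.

Energy at 1: mgh₁ = (0.0106)(9.81)(5.69) = 0.59168 J
Friction loss: W_f = μ_k mg d = 0.1686 J
At 2: ½mv² + mgh₂ = mgh₁ − W_f
½mv² = 0.59168 − 0.1686 − 0.18925 = 0.23385 J
v = √(2 × 0.23385/0.0106) = 6.643 m/s

v = 6.64 m/s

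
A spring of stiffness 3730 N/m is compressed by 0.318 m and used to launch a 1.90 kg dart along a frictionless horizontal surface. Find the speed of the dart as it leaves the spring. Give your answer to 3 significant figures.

Spring PE converts entirely to kinetic energy: ½kx² = ½mv²
v = x√(k/m) = 0.318 × √(3730/1.90) = 14.09 m/s

v = 14.1 m/s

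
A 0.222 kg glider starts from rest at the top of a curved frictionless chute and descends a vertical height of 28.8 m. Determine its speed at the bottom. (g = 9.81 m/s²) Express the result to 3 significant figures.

v = 23.8 m/s

Energy conservation between the two points: mgh = ½mv²
The mass cancels from both sides.
v = √(2gh) = √(2 × 9.81 × 28.8) = √565.06 = 23.77 m/s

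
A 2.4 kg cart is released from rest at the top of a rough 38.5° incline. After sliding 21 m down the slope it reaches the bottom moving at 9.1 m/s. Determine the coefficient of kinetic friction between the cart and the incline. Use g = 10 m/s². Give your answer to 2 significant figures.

The energy dissipated by friction is the PE lost minus the KE gained:
mgL sinθ = 313.75 J; ½mv² = 99.372 J
W_f = 313.75 − 99.372 = 214.4 J
μ_k = W_f/(mg cosθ · L) = 214.4/(18.78 × 21) = 0.5435

μ_k = 0.54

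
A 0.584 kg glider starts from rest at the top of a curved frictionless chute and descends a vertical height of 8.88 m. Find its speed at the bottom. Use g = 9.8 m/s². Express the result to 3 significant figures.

Equating total energy at the two states: mgh = ½mv²
v = √(2gh) = √(2 × 9.8 × 8.88) = √174.05 = 13.19 m/s

v = 13.2 m/s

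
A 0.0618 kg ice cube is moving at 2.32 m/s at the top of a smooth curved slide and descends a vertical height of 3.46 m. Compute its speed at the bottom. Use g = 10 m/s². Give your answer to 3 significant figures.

Equating total energy at the two states: ½mv₀² + mgh = ½mv²
v² = v₀² + 2gh = (2.32)² + 2(10)(3.46) = 74.582
v = √74.582 = 8.636 m/s

v = 8.64 m/s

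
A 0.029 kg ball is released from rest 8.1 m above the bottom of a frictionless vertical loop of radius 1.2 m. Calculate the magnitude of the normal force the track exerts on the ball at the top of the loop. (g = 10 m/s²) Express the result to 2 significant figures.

N = 2.5 N

Energy from release to top (height 2r): mgh = ½mv_top² + mg(2r)
v_top² = 2g(h − 2r) = 2(10)(8.1 − 2.400) = 114.00 m²/s²
At the top, both N and weight point toward the centre: N + mg = mv_top²/r
N = m(v_top²/r − g) = 0.029(114.00/1.2 − 10) = 2.465 N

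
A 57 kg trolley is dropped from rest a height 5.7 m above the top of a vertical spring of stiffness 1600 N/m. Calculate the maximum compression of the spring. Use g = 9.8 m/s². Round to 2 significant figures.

x = 2.4 m

Measuring PE from the top of the relaxed spring, at max compression the trolley has dropped H + x with zero KE, so:
mg(H + x) = ½kx²
½(1600)x² − (57)(9.8)x − (57)(9.8)(5.7) = 0
800.0x² − 558.6x − 3184 = 0
x = [558.6 + √(312034 + 1.0189e+07)]/(2 × 800.0) = 2.374 m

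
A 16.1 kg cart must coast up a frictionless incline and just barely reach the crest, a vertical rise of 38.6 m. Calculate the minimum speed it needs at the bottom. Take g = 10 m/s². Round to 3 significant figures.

v = 27.8 m/s

At the top it is momentarily at rest, so all KE converts to PE: ½mv² = mgh
v = √(2gh) = √(2 × 10 × 38.6) = 27.78 m/s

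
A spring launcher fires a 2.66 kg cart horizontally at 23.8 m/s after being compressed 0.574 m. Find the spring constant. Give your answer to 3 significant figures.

k = 4570 N/m

½kx² = ½mv²
k = mv²/x² = (2.66)(23.8)²/(0.574)² = 4573 N/m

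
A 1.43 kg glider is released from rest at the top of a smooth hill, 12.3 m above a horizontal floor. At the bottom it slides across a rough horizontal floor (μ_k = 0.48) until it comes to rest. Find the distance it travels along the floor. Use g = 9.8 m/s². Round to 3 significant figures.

d = 25.6 m

Energy at the top = energy at the end + work done against friction:
At rest all PE has been dissipated by friction: mgh = μ_k m g d
d = h/μ_k = 12.3/0.48 = 25.63 m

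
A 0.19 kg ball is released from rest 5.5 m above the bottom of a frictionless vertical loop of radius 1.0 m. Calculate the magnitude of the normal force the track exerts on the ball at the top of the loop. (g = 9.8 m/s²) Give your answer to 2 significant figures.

Energy from release to top (height 2r): mgh = ½mv_top² + mg(2r)
v_top² = 2g(h − 2r) = 2(9.8)(5.5 − 2.000) = 68.600 m²/s²
At the top, both N and weight point toward the centre: N + mg = mv_top²/r
N = m(v_top²/r − g) = 0.19(68.600/1.0 − 9.8) = 11.17 N

N = 11 N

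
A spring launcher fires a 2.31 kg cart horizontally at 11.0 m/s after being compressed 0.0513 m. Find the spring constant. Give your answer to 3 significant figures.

Spring PE at full compression equals KE at release: ½kx² = ½mv²
k = mv²/x² = (2.31)(11.0)²/(0.0513)² = 106209 N/m

k = 106000 N/m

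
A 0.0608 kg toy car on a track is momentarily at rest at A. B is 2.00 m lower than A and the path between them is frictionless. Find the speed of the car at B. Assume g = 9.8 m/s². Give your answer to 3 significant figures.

By conservation of mechanical energy, mgh = ½mv²
v = √(2gh) = √(2 × 9.8 × 2.00) = √39.200 = 6.261 m/s

v = 6.26 m/s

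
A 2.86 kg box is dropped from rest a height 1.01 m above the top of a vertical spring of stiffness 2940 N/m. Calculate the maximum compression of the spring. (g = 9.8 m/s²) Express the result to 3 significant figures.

Let x be the compression. The total drop is H + x, and the box is instantaneously at rest at max compression, so energy conservation gives:
mg(H + x) = ½kx²
½(2940)x² − (2.86)(9.8)x − (2.86)(9.8)(1.01) = 0
1470x² − 28.03x − 28.31 = 0
x = [28.03 + √(785.6 + 166453)]/(2 × 1470) = 0.1486 m

x = 0.149 m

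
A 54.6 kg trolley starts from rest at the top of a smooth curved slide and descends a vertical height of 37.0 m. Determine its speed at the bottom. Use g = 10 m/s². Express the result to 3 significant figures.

Equating total energy at the two states: mgh = ½mv²
v = √(2gh) = √(2 × 10 × 37.0) = √740.00 = 27.20 m/s

v = 27.2 m/s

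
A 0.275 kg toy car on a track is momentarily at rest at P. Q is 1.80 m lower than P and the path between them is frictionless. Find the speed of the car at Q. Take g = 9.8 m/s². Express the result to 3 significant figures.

v = 5.94 m/s

Energy conservation between the two points: mgh = ½mv²
The mass cancels from both sides.
v = √(2gh) = √(2 × 9.8 × 1.80) = √35.280 = 5.940 m/s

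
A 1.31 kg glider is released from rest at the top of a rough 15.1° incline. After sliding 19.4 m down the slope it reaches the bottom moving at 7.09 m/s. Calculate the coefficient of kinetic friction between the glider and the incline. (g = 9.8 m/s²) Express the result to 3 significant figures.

μ_k = 0.133

Energy balance down the incline: mg L sinθ − ½mv² = μ_k (mg cosθ) L
mgL sinθ = 64.881 J; ½mv² = 32.926 J
W_f = 64.881 − 32.926 = 31.95 J
μ_k = W_f/(mg cosθ · L) = 31.95/(12.39 × 19.4) = 0.1329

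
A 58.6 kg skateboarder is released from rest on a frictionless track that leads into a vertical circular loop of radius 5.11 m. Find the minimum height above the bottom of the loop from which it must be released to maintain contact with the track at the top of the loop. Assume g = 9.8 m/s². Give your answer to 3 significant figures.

At the top, for minimum speed gravity alone supplies the centripetal force: mg = mv_top²/r ⇒ v_top² = gr = 50.08 m²/s²
Energy conservation from release height h to the top (height 2r): mgh = ½mv_top² + mg(2r)
h = v_top²/(2g) + 2r = r/2 + 2r = 5r/2 = 12.78 m

h = 12.8 m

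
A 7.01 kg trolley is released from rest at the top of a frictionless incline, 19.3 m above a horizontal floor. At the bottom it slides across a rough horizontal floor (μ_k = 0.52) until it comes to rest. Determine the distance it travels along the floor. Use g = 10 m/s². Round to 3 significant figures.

d = 37.1 m

Energy at the top = energy at the end + work done against friction:
At rest all PE has been dissipated by friction: mgh = μ_k m g d
d = h/μ_k = 19.3/0.52 = 37.12 m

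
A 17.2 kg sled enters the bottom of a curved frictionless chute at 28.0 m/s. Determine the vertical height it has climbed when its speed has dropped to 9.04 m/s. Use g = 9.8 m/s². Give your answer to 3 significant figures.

Energy balance between the two points: ½mv₁² = ½mv₂² + mgh
h = (v₁² − v₂²)/(2g) = (28.0² − 9.04²)/(2 × 9.8) = 35.83 m

h = 35.8 m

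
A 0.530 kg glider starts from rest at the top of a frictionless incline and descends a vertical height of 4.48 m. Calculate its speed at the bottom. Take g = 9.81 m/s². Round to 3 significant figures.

v = 9.38 m/s

Mechanical energy is conserved (no friction): mgh = ½mv²
v = √(2gh) = √(2 × 9.81 × 4.48) = √87.898 = 9.375 m/s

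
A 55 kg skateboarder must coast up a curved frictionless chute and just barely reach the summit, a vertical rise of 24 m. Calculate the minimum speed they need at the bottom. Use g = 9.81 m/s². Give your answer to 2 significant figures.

At the top they are momentarily at rest, so all KE converts to PE: ½mv² = mgh
v = √(2gh) = √(2 × 9.81 × 24) = 21.70 m/s

v = 22 m/s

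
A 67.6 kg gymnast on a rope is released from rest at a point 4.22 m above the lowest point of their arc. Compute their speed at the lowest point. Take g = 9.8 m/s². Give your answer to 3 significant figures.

v = 9.09 m/s

Energy conservation between the two points: mgh = ½mv²
v = √(2gh) = √(2 × 9.8 × 4.22) = √82.712 = 9.095 m/s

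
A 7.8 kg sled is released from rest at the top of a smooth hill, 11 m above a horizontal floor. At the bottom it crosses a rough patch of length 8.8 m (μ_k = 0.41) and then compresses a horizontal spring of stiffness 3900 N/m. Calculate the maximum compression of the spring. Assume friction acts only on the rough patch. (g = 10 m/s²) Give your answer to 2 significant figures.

x = 0.54 m

Initial energy: E₁ = mgh = (7.8)(10)(11) = 858.00 J
Friction removes W_f = μ_k mg d = (0.41)(7.8)(10)(8.8) = 281.4 J
Energy reaching the spring: E = 858.00 − 281.4 = 576.58 J
At max compression ½kx² = E ⇒ x = √(2E/k) = √(2 × 576.58/3900) = 0.5438 m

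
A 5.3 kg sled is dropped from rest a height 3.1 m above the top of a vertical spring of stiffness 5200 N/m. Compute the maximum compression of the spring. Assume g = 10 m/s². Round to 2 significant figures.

x = 0.26 m

Measuring PE from the top of the relaxed spring, at max compression the sled has dropped H + x with zero KE, so:
mg(H + x) = ½kx²
½(5200)x² − (5.3)(10)x − (5.3)(10)(3.1) = 0
2600x² − 53.00x − 164.3 = 0
x = [53.00 + √(2809 + 1.7087e+06)]/(2 × 2600) = 0.2618 m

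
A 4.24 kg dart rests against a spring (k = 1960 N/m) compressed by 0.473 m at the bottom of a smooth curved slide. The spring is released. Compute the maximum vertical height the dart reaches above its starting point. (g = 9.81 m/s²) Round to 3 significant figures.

h = 5.27 m

At maximum height the dart is at rest, so ½kx² = mgh
h = kx²/(2mg) = (1960)(0.473)²/(2 × 4.24 × 9.81) = 5.271 m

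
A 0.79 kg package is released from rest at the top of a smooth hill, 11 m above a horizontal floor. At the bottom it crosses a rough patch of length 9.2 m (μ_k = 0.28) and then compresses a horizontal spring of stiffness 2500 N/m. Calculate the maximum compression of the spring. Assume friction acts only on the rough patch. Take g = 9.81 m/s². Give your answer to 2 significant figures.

Initial energy: E₁ = mgh = (0.79)(9.81)(11) = 85.249 J
Friction removes W_f = μ_k mg d = (0.28)(0.79)(9.81)(9.2) = 19.96 J
Energy reaching the spring: E = 85.249 − 19.96 = 65.285 J
At max compression ½kx² = E ⇒ x = √(2E/k) = √(2 × 65.285/2500) = 0.2285 m

x = 0.23 m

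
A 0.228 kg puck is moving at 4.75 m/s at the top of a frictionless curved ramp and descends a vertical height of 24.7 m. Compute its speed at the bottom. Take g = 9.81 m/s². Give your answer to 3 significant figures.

v = 22.5 m/s

Energy conservation between the two points: ½mv₀² + mgh = ½mv²
The mass cancels from both sides.
v² = v₀² + 2gh = (4.75)² + 2(9.81)(24.7) = 507.18
v = √507.18 = 22.52 m/s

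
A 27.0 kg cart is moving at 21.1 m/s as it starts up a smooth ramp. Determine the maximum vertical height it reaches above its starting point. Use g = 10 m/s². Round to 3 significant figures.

By energy conservation, ½mv² = mgh
h = v²/(2g) = 21.1²/(2 × 10) = 22.26 m

h = 22.3 m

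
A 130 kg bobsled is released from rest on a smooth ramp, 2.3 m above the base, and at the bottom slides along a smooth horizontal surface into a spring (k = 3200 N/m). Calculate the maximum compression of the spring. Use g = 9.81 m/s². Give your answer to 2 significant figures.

x = 1.4 m

At max compression the bobsled is momentarily at rest: mgh = ½kx²
x = √(2mgh/k) = √(2 × 130 × 9.81 × 2.3 / 3200) = 1.354 m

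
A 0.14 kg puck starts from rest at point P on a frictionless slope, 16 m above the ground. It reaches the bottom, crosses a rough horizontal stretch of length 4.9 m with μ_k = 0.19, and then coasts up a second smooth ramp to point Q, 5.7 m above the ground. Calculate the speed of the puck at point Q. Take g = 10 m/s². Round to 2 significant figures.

Energy at P: mgh₁ = (0.14)(10)(16) = 22.400 J
Friction loss: W_f = μ_k mg d = 1.303 J
At Q: ½mv² + mgh₂ = mgh₁ − W_f
½mv² = 22.400 − 1.303 − 7.9800 = 13.117 J
v = √(2 × 13.117/0.14) = 13.69 m/s

v = 14 m/s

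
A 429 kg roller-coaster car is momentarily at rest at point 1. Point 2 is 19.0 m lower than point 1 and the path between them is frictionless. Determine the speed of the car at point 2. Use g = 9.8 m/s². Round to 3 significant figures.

Mechanical energy is conserved (no friction): mgh = ½mv²
v = √(2gh) = √(2 × 9.8 × 19.0) = √372.40 = 19.30 m/s

v = 19.3 m/s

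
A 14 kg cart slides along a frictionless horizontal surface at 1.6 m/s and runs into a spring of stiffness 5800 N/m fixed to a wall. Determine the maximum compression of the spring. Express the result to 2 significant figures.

At max compression the cart is momentarily at rest: ½mv² = ½kx²
x = v√(m/k) = 1.6 × √(14/5800) = 0.07861 m

x = 0.079 m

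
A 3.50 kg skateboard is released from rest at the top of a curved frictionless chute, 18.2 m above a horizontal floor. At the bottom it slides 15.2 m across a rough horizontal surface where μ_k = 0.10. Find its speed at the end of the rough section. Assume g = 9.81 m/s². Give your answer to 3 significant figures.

v = 18.1 m/s

Energy bookkeeping (friction removes W_f = μ_k N d):
mgh = ½mv² + μ_k m g d
W_f = μ_k mg d = (0.10)(3.50)(9.81)(15.2) = 52.19 J
½mv² = mgh − W_f = 624.90 − 52.19 = 572.71 J
v = √(2 × 572.71/3.50) = 18.09 m/s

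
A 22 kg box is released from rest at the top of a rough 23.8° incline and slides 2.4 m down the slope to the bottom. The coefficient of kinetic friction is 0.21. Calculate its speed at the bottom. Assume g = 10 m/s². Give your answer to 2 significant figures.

Taking the bottom as reference, mgh = ½mv² + μ_k N L with h = L sinθ, N = mg cosθ:
mgh = mgL sinθ = (22)(10)(2.4)sin23.8° = 213.07 J
W_f = μ_k mg cosθ · L = (0.21)(22)(10)cos23.8°·2.4 = 101.5 J
½mv² = 213.07 − 101.5 = 111.62 J
v = √(2 × 111.62/22) = 3.185 m/s

v = 3.2 m/s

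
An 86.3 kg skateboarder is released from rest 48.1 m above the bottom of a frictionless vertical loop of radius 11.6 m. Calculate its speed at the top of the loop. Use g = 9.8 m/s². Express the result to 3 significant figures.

Energy conservation: mgh = ½mv_top² + mg(2r)
v_top² = 2g(h − 2r) = 2(9.8)(48.1 − 23.20) = 488.0
v_top = 22.09 m/s

v = 22.1 m/s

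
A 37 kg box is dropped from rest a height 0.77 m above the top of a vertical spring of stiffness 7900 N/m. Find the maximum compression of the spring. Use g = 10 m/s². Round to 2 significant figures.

Take the reference level at the top of the uncompressed spring. At max compression the box has fallen H + x and is momentarily at rest:
mg(H + x) = ½kx²
½(7900)x² − (37)(10)x − (37)(10)(0.77) = 0
3950x² − 370.0x − 284.9 = 0
x = [370.0 + √(136900 + 4.5014e+06)]/(2 × 3950) = 0.3195 m

x = 0.32 m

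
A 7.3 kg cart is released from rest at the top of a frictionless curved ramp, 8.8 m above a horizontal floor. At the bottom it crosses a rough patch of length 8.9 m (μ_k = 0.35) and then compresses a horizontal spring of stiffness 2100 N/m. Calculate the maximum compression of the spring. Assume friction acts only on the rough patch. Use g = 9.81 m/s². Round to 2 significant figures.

x = 0.62 m

Initial energy: E₁ = mgh = (7.3)(9.81)(8.8) = 630.19 J
Friction removes W_f = μ_k mg d = (0.35)(7.3)(9.81)(8.9) = 223.1 J
Energy reaching the spring: E = 630.19 − 223.1 = 407.12 J
At max compression ½kx² = E ⇒ x = √(2E/k) = √(2 × 407.12/2100) = 0.6227 m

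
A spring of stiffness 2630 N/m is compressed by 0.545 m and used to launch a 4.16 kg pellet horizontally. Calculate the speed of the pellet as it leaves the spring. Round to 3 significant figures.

Spring PE converts entirely to kinetic energy: ½kx² = ½mv²
v = x√(k/m) = 0.545 × √(2630/4.16) = 13.70 m/s

v = 13.7 m/s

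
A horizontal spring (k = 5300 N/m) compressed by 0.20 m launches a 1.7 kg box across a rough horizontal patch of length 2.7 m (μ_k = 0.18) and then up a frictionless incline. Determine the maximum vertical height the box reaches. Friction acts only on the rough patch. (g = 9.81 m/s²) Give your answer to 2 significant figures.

Spring energy: E₀ = ½kx² = ½(5300)(0.20)² = 106.00 J
Friction: W_f = μ_k mg d = (0.18)(1.7)(9.81)(2.7) = 8.105 J
Energy at base of ramp: E = 106.00 − 8.105 = 97.895 J
At max height all remaining energy is PE: mgh = E ⇒ h = E/(mg) = 97.895/(1.7 × 9.81) = 5.870 m

h = 5.9 m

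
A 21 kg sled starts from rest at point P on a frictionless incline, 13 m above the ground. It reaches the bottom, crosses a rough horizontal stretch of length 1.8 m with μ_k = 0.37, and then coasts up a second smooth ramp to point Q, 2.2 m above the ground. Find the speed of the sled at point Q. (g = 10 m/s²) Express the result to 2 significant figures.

v = 14 m/s

Energy at P: mgh₁ = (21)(10)(13) = 2730.0 J
Friction loss: W_f = μ_k mg d = 139.9 J
At Q: ½mv² + mgh₂ = mgh₁ − W_f
½mv² = 2730.0 − 139.9 − 462.00 = 2128.1 J
v = √(2 × 2128.1/21) = 14.24 m/s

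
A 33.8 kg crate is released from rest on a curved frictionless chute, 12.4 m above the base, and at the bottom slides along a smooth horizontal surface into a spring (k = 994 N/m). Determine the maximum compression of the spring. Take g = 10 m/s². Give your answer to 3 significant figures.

Energy conservation (no friction) from release to max compression: mgh = ½kx²
x = √(2mgh/k) = √(2 × 33.8 × 10 × 12.4 / 994) = 2.904 m

x = 2.90 m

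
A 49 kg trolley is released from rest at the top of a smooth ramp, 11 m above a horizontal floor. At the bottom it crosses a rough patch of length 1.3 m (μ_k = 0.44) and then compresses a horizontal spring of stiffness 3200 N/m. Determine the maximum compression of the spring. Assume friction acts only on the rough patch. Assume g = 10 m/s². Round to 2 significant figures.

Initial energy: E₁ = mgh = (49)(10)(11) = 5390.0 J
Friction removes W_f = μ_k mg d = (0.44)(49)(10)(1.3) = 280.3 J
Energy reaching the spring: E = 5390.0 − 280.3 = 5109.7 J
At max compression ½kx² = E ⇒ x = √(2E/k) = √(2 × 5109.7/3200) = 1.787 m

x = 1.8 m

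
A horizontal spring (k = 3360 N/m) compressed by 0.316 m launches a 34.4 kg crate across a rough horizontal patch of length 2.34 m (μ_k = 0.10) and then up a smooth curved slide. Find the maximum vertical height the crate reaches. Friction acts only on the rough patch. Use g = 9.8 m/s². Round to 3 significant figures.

Spring energy: E₀ = ½kx² = ½(3360)(0.316)² = 167.76 J
Friction: W_f = μ_k mg d = (0.10)(34.4)(9.8)(2.34) = 78.89 J
Energy at base of ramp: E = 167.76 − 78.89 = 88.872 J
At max height all remaining energy is PE: mgh = E ⇒ h = E/(mg) = 88.872/(34.4 × 9.8) = 0.2636 m

h = 0.264 m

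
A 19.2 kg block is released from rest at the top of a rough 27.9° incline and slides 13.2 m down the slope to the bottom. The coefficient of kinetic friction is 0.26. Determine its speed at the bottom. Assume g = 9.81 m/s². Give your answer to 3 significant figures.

v = 7.85 m/s

Energy: mgh = ½mv² + W_f, with h = L sinθ and W_f = μ_k (mg cosθ) L
mgh = mgL sinθ = (19.2)(9.81)(13.2)sin27.9° = 1163.4 J
W_f = μ_k mg cosθ · L = (0.26)(19.2)(9.81)cos27.9°·13.2 = 571.3 J
½mv² = 1163.4 − 571.3 = 592.10 J
v = √(2 × 592.10/19.2) = 7.853 m/s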